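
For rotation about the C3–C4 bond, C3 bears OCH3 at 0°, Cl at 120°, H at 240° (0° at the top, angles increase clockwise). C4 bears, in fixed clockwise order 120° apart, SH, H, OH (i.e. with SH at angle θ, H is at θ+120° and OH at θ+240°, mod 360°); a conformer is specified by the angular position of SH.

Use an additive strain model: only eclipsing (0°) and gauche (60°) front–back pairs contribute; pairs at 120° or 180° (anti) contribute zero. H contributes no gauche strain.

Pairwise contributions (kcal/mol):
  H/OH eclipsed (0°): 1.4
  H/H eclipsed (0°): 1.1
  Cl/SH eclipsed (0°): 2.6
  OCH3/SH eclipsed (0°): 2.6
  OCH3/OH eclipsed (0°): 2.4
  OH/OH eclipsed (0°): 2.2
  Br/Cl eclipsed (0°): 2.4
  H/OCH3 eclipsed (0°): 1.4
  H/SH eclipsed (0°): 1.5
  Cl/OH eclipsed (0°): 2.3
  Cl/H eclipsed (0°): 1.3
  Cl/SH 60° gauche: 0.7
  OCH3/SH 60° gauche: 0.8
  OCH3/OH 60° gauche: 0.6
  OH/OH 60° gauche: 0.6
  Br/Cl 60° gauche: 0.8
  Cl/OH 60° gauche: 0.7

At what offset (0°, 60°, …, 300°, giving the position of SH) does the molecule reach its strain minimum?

300°

SH at 0° (eclipsed): OCH3(0°)/SH(0°) eclipsed 2.6; Cl(120°)/H(120°) eclipsed 1.3; H(240°)/OH(240°) eclipsed 1.4 → 5.3 kcal/mol.
SH at 60° (staggered): OCH3(0°)/SH(60°) gauche 0.8; OCH3(0°)/OH(300°) gauche 0.6; Cl(120°)/SH(60°) gauche 0.7 → 2.1 kcal/mol.
SH at 120° (eclipsed): OCH3(0°)/OH(0°) eclipsed 2.4; Cl(120°)/SH(120°) eclipsed 2.6; H(240°)/H(240°) eclipsed 1.1 → 6.1 kcal/mol.
SH at 180° (staggered): OCH3(0°)/OH(60°) gauche 0.6; Cl(120°)/SH(180°) gauche 0.7; Cl(120°)/OH(60°) gauche 0.7 → 2.0 kcal/mol.
SH at 240° (eclipsed): OCH3(0°)/H(0°) eclipsed 1.4; Cl(120°)/OH(120°) eclipsed 2.3; H(240°)/SH(240°) eclipsed 1.5 → 5.2 kcal/mol.
SH at 300° (staggered): OCH3(0°)/SH(300°) gauche 0.8; Cl(120°)/OH(180°) gauche 0.7 → 1.5 kcal/mol.
The minimum (1.5 kcal/mol) occurs with SH at 300°.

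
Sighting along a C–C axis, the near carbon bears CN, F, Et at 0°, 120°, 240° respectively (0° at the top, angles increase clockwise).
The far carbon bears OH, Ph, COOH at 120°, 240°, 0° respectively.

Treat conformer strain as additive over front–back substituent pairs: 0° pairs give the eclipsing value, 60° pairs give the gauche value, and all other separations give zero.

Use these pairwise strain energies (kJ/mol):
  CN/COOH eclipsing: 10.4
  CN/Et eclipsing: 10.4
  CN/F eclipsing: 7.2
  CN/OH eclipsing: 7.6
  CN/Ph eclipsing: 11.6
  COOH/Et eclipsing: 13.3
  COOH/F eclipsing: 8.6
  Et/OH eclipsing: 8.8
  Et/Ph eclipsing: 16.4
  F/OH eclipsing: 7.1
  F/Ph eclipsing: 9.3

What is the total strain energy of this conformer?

This conformer (eclipsed): CN(0°)/COOH(0°) eclipsed 10.4; F(120°)/OH(120°) eclipsed 7.1; Et(240°)/Ph(240°) eclipsed 16.4 → 33.9 kJ/mol.

33.9 kJ/mol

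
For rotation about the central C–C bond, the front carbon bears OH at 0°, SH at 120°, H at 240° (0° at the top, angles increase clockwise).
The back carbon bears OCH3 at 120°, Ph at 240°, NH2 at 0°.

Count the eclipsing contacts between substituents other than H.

2

Non-H eclipsing pairs: OH(0°)/NH2(0°); SH(120°)/OCH3(120°) — 2 interactions.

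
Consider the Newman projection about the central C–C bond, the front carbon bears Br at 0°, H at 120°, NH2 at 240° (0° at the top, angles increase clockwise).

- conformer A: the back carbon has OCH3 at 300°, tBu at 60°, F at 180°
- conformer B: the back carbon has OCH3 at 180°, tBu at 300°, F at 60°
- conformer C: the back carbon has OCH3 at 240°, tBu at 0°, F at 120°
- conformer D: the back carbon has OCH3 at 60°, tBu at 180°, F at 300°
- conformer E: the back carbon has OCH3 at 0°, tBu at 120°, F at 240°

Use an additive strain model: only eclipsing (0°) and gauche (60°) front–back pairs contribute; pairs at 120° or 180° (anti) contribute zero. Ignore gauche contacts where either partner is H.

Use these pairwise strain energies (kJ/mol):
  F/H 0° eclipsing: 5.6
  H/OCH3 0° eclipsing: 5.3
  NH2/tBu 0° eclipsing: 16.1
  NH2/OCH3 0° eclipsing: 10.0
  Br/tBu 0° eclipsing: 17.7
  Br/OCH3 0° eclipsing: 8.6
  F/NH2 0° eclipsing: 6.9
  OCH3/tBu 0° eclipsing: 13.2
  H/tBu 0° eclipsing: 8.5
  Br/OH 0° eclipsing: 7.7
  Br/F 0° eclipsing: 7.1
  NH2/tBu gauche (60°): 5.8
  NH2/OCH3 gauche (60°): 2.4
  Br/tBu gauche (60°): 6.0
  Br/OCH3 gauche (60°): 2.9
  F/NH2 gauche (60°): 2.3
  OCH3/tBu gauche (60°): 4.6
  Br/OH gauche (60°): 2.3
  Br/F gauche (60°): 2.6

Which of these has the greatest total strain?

A (staggered): Br–OCH3 gauche, Br–tBu gauche, NH2–OCH3 gauche, NH2–F gauche; 2.9 + 6.0 + 2.4 + 2.3 = 13.6 kJ/mol.
B (staggered): Br–tBu gauche, Br–F gauche, NH2–OCH3 gauche, NH2–tBu gauche; 6.0 + 2.6 + 2.4 + 5.8 = 16.8 kJ/mol.
C (eclipsed): Br–tBu eclipsed, H–F eclipsed, NH2–OCH3 eclipsed; 17.7 + 5.6 + 10.0 = 33.3 kJ/mol.
D (staggered): Br–OCH3 gauche, Br–F gauche, NH2–tBu gauche, NH2–F gauche; 2.9 + 2.6 + 5.8 + 2.3 = 13.6 kJ/mol.
E (eclipsed): Br–OCH3 eclipsed, H–tBu eclipsed, NH2–F eclipsed; 8.6 + 8.5 + 6.9 = 24.0 kJ/mol.
C has the highest total (33.3 kJ/mol).

C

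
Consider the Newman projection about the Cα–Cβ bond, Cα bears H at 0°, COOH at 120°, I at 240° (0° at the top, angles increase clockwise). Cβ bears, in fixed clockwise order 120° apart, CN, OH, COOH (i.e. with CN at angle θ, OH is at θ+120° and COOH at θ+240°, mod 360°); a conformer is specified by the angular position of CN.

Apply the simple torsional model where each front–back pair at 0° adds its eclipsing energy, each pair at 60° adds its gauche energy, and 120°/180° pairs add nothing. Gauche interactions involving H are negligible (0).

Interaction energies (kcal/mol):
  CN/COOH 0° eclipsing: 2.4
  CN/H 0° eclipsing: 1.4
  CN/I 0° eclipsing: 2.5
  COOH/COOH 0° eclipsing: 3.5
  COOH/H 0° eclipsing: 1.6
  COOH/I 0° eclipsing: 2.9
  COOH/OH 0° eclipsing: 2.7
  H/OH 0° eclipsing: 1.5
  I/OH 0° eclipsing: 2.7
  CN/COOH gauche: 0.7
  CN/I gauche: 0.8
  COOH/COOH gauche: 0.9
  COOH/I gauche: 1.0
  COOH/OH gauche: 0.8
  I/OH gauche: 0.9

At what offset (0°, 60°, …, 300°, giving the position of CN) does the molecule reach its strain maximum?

240°

CN at 0° (eclipsed): H–CN eclipsed, COOH–OH eclipsed, I–COOH eclipsed; 1.4 + 2.7 + 2.9 = 7.0 kcal/mol.
CN at 60° (staggered): COOH–CN gauche, COOH–OH gauche, I–OH gauche, I–COOH gauche; 0.7 + 0.8 + 0.9 + 1.0 = 3.4 kcal/mol.
CN at 120° (eclipsed): H–COOH eclipsed, COOH–CN eclipsed, I–OH eclipsed; 1.6 + 2.4 + 2.7 = 6.7 kcal/mol.
CN at 180° (staggered): COOH–CN gauche, COOH–COOH gauche, I–CN gauche, I–OH gauche; 0.7 + 0.9 + 0.8 + 0.9 = 3.3 kcal/mol.
CN at 240° (eclipsed): H–OH eclipsed, COOH–COOH eclipsed, I–CN eclipsed; 1.5 + 3.5 + 2.5 = 7.5 kcal/mol.
CN at 300° (staggered): COOH–OH gauche, COOH–COOH gauche, I–CN gauche, I–COOH gauche; 0.8 + 0.9 + 0.8 + 1.0 = 3.5 kcal/mol.
The maximum (7.5 kcal/mol) occurs with CN at 240°.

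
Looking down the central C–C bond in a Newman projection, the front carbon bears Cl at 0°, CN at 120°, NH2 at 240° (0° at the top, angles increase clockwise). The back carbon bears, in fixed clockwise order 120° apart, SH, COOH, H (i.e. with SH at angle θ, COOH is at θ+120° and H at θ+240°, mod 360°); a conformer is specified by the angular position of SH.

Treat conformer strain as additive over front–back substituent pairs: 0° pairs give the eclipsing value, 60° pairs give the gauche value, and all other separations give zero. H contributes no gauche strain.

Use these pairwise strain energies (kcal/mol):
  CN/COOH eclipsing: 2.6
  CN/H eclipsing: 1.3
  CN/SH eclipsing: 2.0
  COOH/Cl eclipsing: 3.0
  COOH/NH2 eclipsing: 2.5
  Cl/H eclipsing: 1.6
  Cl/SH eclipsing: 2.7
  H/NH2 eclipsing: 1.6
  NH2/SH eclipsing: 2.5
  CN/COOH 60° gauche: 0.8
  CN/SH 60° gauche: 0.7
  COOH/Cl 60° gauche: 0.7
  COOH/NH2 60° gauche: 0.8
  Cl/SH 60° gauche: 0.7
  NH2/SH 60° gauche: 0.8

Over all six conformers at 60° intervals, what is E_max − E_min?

SH at 0° (eclipsed): Cl(0°)/SH(0°) eclipsed 2.7; CN(120°)/COOH(120°) eclipsed 2.6; NH2(240°)/H(240°) eclipsed 1.6 → 6.9 kcal/mol.
SH at 60° (staggered): Cl(0°)/SH(60°) gauche 0.7; CN(120°)/SH(60°) gauche 0.7; CN(120°)/COOH(180°) gauche 0.8; NH2(240°)/COOH(180°) gauche 0.8 → 3.0 kcal/mol.
SH at 120° (eclipsed): Cl(0°)/H(0°) eclipsed 1.6; CN(120°)/SH(120°) eclipsed 2.0; NH2(240°)/COOH(240°) eclipsed 2.5 → 6.1 kcal/mol.
SH at 180° (staggered): Cl(0°)/COOH(300°) gauche 0.7; CN(120°)/SH(180°) gauche 0.7; NH2(240°)/SH(180°) gauche 0.8; NH2(240°)/COOH(300°) gauche 0.8 → 3.0 kcal/mol.
SH at 240° (eclipsed): Cl(0°)/COOH(0°) eclipsed 3.0; CN(120°)/H(120°) eclipsed 1.3; NH2(240°)/SH(240°) eclipsed 2.5 → 6.8 kcal/mol.
SH at 300° (staggered): Cl(0°)/SH(300°) gauche 0.7; Cl(0°)/COOH(60°) gauche 0.7; CN(120°)/COOH(60°) gauche 0.8; NH2(240°)/SH(300°) gauche 0.8 → 3.0 kcal/mol.
Max at 0° (6.9 kcal/mol), min at 60° (3.0 kcal/mol); barrier = 3.9 kcal/mol.

3.9 kcal/mol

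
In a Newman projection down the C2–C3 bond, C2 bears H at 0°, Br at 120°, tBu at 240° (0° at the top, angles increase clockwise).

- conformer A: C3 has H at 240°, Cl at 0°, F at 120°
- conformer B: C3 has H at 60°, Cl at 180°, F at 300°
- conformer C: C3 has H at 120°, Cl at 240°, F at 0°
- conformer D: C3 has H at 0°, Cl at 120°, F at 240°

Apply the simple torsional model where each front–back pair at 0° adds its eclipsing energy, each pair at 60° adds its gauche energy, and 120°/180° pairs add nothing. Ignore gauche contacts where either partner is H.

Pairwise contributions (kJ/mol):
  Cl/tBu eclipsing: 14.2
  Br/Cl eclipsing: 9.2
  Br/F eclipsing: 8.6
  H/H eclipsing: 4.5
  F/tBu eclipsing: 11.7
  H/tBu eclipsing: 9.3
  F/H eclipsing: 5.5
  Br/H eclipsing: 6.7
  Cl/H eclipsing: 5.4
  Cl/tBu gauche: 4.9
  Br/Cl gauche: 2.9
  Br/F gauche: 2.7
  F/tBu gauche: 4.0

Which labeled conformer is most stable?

A is eclipsed. H at 0° is eclipsed with Cl at 0° (5.4); Br at 120° is eclipsed with F at 120° (8.6); tBu at 240° is eclipsed with H at 240° (9.3). Total 23.3 kJ/mol.
B is staggered. Br at 120° is gauche with Cl at 180° (2.9); tBu at 240° is gauche with Cl at 180° (4.9); tBu at 240° is gauche with F at 300° (4.0). Total 11.8 kJ/mol.
C is eclipsed. H at 0° is eclipsed with F at 0° (5.5); Br at 120° is eclipsed with H at 120° (6.7); tBu at 240° is eclipsed with Cl at 240° (14.2). Total 26.4 kJ/mol.
D is eclipsed. H at 0° is eclipsed with H at 0° (4.5); Br at 120° is eclipsed with Cl at 120° (9.2); tBu at 240° is eclipsed with F at 240° (11.7). Total 25.4 kJ/mol.
B has the lowest total (11.8 kJ/mol).

B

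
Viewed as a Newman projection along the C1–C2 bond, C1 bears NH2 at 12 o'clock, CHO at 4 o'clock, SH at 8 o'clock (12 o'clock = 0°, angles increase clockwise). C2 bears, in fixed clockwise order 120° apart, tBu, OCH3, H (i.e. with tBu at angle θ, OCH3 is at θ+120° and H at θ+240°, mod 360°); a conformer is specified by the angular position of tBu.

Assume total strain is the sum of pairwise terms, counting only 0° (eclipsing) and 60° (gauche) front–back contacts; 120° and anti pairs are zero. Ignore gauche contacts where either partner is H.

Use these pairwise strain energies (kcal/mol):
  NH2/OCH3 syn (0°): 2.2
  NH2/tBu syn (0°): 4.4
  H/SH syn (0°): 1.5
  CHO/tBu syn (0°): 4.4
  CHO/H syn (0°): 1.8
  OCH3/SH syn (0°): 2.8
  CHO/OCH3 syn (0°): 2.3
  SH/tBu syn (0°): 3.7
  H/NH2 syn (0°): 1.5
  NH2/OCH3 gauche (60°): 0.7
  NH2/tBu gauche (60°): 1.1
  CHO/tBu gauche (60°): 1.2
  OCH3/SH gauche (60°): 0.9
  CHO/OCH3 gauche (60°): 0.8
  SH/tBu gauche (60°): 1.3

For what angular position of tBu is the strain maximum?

120°

tBu at 0° is eclipsed. NH2 at 0° is eclipsed with tBu at 0° (4.4); CHO at 120° is eclipsed with OCH3 at 120° (2.3); SH at 240° is eclipsed with H at 240° (1.5). Total 8.2 kcal/mol.
tBu at 60° is staggered. NH2 at 0° is gauche with tBu at 60° (1.1); CHO at 120° is gauche with tBu at 60° (1.2); CHO at 120° is gauche with OCH3 at 180° (0.8); SH at 240° is gauche with OCH3 at 180° (0.9). Total 4.0 kcal/mol.
tBu at 120° is eclipsed. NH2 at 0° is eclipsed with H at 0° (1.5); CHO at 120° is eclipsed with tBu at 120° (4.4); SH at 240° is eclipsed with OCH3 at 240° (2.8). Total 8.7 kcal/mol.
tBu at 180° is staggered. NH2 at 0° is gauche with OCH3 at 300° (0.7); CHO at 120° is gauche with tBu at 180° (1.2); SH at 240° is gauche with tBu at 180° (1.3); SH at 240° is gauche with OCH3 at 300° (0.9). Total 4.1 kcal/mol.
tBu at 240° is eclipsed. NH2 at 0° is eclipsed with OCH3 at 0° (2.2); CHO at 120° is eclipsed with H at 120° (1.8); SH at 240° is eclipsed with tBu at 240° (3.7). Total 7.7 kcal/mol.
tBu at 300° is staggered. NH2 at 0° is gauche with tBu at 300° (1.1); NH2 at 0° is gauche with OCH3 at 60° (0.7); CHO at 120° is gauche with OCH3 at 60° (0.8); SH at 240° is gauche with tBu at 300° (1.3). Total 3.9 kcal/mol.
The maximum (8.7 kcal/mol) occurs with tBu at 120°.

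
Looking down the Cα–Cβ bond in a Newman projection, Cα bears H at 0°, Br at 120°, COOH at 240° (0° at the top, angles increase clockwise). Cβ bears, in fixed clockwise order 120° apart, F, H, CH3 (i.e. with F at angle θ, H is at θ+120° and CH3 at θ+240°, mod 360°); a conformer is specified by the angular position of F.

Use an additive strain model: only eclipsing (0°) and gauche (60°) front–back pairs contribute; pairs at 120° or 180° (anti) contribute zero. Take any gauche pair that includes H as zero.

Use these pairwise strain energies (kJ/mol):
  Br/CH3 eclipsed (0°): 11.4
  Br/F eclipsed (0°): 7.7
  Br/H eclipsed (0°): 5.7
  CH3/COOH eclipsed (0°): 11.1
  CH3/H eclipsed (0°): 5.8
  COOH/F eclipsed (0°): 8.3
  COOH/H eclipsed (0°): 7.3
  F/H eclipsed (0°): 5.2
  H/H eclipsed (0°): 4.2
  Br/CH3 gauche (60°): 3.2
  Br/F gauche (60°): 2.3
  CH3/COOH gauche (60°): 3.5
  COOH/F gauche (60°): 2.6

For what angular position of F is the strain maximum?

F at 0° (eclipsed): H(0°)/F(0°) eclipsed 5.2; Br(120°)/H(120°) eclipsed 5.7; COOH(240°)/CH3(240°) eclipsed 11.1 → 22.0 kJ/mol.
F at 60° (staggered): Br(120°)/F(60°) gauche 2.3; COOH(240°)/CH3(300°) gauche 3.5 → 5.8 kJ/mol.
F at 120° (eclipsed): H(0°)/CH3(0°) eclipsed 5.8; Br(120°)/F(120°) eclipsed 7.7; COOH(240°)/H(240°) eclipsed 7.3 → 20.8 kJ/mol.
F at 180° (staggered): Br(120°)/F(180°) gauche 2.3; Br(120°)/CH3(60°) gauche 3.2; COOH(240°)/F(180°) gauche 2.6 → 8.1 kJ/mol.
F at 240° (eclipsed): H(0°)/H(0°) eclipsed 4.2; Br(120°)/CH3(120°) eclipsed 11.4; COOH(240°)/F(240°) eclipsed 8.3 → 23.9 kJ/mol.
F at 300° (staggered): Br(120°)/CH3(180°) gauche 3.2; COOH(240°)/F(300°) gauche 2.6; COOH(240°)/CH3(180°) gauche 3.5 → 9.3 kJ/mol.
The maximum (23.9 kJ/mol) occurs with F at 240°.

240°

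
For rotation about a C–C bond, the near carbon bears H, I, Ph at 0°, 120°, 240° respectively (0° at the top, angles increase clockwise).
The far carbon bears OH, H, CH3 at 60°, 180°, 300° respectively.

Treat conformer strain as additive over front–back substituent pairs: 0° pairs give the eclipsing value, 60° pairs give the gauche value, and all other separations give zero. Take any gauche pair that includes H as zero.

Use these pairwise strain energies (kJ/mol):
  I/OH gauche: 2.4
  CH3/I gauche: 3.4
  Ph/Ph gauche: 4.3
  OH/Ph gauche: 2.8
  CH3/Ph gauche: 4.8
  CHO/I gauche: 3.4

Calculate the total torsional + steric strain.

7.2 kJ/mol

This conformer (staggered): I–OH gauche, Ph–CH3 gauche; 2.4 + 4.8 = 7.2 kJ/mol.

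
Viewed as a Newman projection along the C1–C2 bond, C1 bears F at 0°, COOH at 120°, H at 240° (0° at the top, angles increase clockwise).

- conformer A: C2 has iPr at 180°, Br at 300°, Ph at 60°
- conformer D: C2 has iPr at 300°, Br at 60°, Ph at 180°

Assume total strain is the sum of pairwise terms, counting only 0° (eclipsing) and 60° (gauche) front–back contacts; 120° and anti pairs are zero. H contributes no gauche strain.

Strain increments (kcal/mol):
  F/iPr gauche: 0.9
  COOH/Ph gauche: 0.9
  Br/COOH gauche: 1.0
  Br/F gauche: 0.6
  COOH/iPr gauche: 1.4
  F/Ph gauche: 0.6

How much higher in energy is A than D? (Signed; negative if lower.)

+0.1 kcal/mol

A (staggered): F–Br gauche, F–Ph gauche, COOH–iPr gauche, COOH–Ph gauche; 0.6 + 0.6 + 1.4 + 0.9 = 3.5 kcal/mol.
D (staggered): F–iPr gauche, F–Br gauche, COOH–Br gauche, COOH–Ph gauche; 0.9 + 0.6 + 1.0 + 0.9 = 3.4 kcal/mol.
E(A) − E(D) = 3.5 − 3.4 = +0.1 kcal/mol.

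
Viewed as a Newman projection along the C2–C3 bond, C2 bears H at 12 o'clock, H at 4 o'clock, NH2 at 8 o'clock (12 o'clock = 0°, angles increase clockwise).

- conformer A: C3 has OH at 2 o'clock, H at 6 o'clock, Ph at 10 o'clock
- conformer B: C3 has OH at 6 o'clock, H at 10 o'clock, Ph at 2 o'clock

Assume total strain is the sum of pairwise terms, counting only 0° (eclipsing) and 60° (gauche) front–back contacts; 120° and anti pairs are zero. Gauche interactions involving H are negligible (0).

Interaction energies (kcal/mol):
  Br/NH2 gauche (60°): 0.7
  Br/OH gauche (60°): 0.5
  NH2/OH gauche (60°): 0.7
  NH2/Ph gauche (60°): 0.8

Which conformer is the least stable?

A (staggered): NH2(240°)/Ph(300°) gauche 0.8 → 0.8 kcal/mol.
B (staggered): NH2(240°)/OH(180°) gauche 0.7 → 0.7 kcal/mol.
A has the highest total (0.8 kcal/mol).

A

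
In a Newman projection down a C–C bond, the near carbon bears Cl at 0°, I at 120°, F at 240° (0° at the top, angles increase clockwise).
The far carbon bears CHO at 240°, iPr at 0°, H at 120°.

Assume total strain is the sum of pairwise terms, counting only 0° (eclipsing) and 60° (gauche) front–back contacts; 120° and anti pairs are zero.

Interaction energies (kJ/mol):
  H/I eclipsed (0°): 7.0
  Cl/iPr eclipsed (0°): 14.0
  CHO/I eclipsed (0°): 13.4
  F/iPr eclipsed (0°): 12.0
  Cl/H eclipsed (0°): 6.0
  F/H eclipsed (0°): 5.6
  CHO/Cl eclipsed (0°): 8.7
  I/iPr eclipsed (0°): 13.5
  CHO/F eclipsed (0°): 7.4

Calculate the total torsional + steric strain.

This conformer (eclipsed): Cl(0°)/iPr(0°) eclipsed 14.0; I(120°)/H(120°) eclipsed 7.0; F(240°)/CHO(240°) eclipsed 7.4 → 28.4 kJ/mol.

28.4 kJ/mol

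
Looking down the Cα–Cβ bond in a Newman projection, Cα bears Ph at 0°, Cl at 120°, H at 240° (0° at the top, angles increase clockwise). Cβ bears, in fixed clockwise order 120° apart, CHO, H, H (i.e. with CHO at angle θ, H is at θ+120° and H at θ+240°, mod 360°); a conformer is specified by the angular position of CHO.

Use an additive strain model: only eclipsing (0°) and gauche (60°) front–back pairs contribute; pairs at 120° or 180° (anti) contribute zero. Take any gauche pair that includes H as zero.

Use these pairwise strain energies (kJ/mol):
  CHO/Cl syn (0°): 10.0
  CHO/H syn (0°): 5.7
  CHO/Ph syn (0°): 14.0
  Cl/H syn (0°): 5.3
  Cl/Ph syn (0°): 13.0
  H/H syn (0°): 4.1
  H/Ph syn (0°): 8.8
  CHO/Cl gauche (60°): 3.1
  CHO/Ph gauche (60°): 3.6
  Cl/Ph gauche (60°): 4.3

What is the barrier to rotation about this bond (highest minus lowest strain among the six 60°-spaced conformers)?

20.3 kJ/mol

CHO at 0° (eclipsed): Ph(0°)/CHO(0°) eclipsed 14.0; Cl(120°)/H(120°) eclipsed 5.3; H(240°)/H(240°) eclipsed 4.1 → 23.4 kJ/mol.
CHO at 60° (staggered): Ph(0°)/CHO(60°) gauche 3.6; Cl(120°)/CHO(60°) gauche 3.1 → 6.7 kJ/mol.
CHO at 120° (eclipsed): Ph(0°)/H(0°) eclipsed 8.8; Cl(120°)/CHO(120°) eclipsed 10.0; H(240°)/H(240°) eclipsed 4.1 → 22.9 kJ/mol.
CHO at 180° (staggered): Cl(120°)/CHO(180°) gauche 3.1 → 3.1 kJ/mol.
CHO at 240° (eclipsed): Ph(0°)/H(0°) eclipsed 8.8; Cl(120°)/H(120°) eclipsed 5.3; H(240°)/CHO(240°) eclipsed 5.7 → 19.8 kJ/mol.
CHO at 300° (staggered): Ph(0°)/CHO(300°) gauche 3.6 → 3.6 kJ/mol.
Max at 0° (23.4 kJ/mol), min at 180° (3.1 kJ/mol); barrier = 20.3 kJ/mol.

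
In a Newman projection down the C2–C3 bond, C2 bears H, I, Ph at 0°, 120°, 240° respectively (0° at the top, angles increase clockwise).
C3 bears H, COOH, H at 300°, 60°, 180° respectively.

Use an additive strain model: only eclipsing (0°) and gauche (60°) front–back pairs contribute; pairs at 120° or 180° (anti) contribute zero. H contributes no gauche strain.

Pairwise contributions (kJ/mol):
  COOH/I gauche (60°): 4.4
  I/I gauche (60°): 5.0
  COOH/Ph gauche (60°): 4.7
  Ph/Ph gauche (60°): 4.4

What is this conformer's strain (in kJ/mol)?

4.4 kJ/mol

This conformer (staggered): I(120°)/COOH(60°) gauche 4.4 → 4.4 kJ/mol.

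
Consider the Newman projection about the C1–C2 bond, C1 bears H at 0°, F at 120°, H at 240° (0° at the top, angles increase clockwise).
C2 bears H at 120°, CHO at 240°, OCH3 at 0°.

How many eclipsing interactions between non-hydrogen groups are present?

0

Every eclipsing pair involves H, so the count is 0.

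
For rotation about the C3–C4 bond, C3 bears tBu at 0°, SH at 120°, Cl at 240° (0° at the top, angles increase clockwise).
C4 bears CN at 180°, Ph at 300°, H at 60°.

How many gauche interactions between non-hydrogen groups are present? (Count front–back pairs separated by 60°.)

4

Non-H gauche pairs: tBu(0°)/Ph(300°); SH(120°)/CN(180°); Cl(240°)/CN(180°); Cl(240°)/Ph(300°) — 4 interactions.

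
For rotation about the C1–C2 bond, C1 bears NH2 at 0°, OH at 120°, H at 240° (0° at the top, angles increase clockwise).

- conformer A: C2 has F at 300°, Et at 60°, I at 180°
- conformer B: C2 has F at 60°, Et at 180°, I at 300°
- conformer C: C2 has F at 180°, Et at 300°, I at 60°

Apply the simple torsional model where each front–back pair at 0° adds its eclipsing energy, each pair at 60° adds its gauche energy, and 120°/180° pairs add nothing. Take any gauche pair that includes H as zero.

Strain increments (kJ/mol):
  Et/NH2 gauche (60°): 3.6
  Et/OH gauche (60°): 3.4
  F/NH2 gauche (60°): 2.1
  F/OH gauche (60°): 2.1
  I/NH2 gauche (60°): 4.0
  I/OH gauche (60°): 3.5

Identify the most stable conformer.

A (staggered): NH2–F gauche, NH2–Et gauche, OH–Et gauche, OH–I gauche; 2.1 + 3.6 + 3.4 + 3.5 = 12.6 kJ/mol.
B (staggered): NH2–F gauche, NH2–I gauche, OH–F gauche, OH–Et gauche; 2.1 + 4.0 + 2.1 + 3.4 = 11.6 kJ/mol.
C (staggered): NH2–Et gauche, NH2–I gauche, OH–F gauche, OH–I gauche; 3.6 + 4.0 + 2.1 + 3.5 = 13.2 kJ/mol.
B has the lowest total (11.6 kJ/mol).

B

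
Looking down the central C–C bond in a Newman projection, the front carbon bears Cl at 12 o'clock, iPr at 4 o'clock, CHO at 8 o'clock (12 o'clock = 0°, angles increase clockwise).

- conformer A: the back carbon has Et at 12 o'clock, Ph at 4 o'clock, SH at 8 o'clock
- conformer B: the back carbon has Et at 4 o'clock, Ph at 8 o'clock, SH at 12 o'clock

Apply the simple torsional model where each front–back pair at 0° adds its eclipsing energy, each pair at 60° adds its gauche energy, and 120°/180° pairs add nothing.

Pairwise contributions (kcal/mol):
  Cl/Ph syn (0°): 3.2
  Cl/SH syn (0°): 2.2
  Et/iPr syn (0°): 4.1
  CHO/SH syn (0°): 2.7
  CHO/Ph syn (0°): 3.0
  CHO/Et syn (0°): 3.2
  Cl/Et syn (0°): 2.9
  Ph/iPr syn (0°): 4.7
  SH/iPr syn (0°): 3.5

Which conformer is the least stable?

A

A (eclipsed): Cl–Et eclipsed, iPr–Ph eclipsed, CHO–SH eclipsed; 2.9 + 4.7 + 2.7 = 10.3 kcal/mol.
B (eclipsed): Cl–SH eclipsed, iPr–Et eclipsed, CHO–Ph eclipsed; 2.2 + 4.1 + 3.0 = 9.3 kcal/mol.
A has the highest total (10.3 kcal/mol).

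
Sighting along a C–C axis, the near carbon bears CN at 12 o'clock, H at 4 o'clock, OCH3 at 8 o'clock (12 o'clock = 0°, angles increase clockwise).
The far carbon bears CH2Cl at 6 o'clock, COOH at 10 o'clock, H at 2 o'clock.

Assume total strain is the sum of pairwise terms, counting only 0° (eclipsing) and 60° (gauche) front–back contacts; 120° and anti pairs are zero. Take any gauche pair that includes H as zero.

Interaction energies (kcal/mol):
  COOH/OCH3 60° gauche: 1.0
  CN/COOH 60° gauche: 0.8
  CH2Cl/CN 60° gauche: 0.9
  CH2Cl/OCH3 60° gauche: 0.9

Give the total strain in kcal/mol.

2.7 kcal/mol

This conformer (staggered): CN(0°)/COOH(300°) gauche 0.8; OCH3(240°)/CH2Cl(180°) gauche 0.9; OCH3(240°)/COOH(300°) gauche 1.0 → 2.7 kcal/mol.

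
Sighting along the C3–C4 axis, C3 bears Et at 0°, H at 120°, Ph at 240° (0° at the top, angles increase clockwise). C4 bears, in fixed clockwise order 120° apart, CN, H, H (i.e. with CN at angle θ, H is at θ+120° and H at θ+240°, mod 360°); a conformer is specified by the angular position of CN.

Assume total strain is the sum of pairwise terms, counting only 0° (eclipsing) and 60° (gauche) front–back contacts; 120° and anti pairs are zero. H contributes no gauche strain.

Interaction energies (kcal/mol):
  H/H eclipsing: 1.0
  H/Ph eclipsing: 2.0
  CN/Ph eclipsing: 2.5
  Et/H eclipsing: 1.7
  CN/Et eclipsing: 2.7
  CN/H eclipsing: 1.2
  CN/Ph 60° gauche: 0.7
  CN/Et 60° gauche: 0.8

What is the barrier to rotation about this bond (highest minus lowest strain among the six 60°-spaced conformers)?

CN at 0° (eclipsed): Et(0°)/CN(0°) eclipsed 2.7; H(120°)/H(120°) eclipsed 1.0; Ph(240°)/H(240°) eclipsed 2.0 → 5.7 kcal/mol.
CN at 60° (staggered): Et(0°)/CN(60°) gauche 0.8 → 0.8 kcal/mol.
CN at 120° (eclipsed): Et(0°)/H(0°) eclipsed 1.7; H(120°)/CN(120°) eclipsed 1.2; Ph(240°)/H(240°) eclipsed 2.0 → 4.9 kcal/mol.
CN at 180° (staggered): Ph(240°)/CN(180°) gauche 0.7 → 0.7 kcal/mol.
CN at 240° (eclipsed): Et(0°)/H(0°) eclipsed 1.7; H(120°)/H(120°) eclipsed 1.0; Ph(240°)/CN(240°) eclipsed 2.5 → 5.2 kcal/mol.
CN at 300° (staggered): Et(0°)/CN(300°) gauche 0.8; Ph(240°)/CN(300°) gauche 0.7 → 1.5 kcal/mol.
Max at 0° (5.7 kcal/mol), min at 180° (0.7 kcal/mol); barrier = 5.0 kcal/mol.

5.0 kcal/mol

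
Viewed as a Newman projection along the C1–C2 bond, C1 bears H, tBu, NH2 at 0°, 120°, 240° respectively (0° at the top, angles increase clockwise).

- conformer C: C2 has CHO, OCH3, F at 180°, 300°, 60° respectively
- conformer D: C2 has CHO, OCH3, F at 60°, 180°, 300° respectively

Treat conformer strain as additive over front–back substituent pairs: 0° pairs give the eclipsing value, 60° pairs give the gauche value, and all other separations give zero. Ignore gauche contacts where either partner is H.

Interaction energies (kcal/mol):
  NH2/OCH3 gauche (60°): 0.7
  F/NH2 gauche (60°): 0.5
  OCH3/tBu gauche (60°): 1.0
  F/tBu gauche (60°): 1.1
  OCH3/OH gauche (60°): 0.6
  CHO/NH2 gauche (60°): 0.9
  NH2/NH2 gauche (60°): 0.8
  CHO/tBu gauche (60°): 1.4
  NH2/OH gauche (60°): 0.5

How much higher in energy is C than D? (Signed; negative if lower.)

C (staggered): tBu–CHO gauche, tBu–F gauche, NH2–CHO gauche, NH2–OCH3 gauche; 1.4 + 1.1 + 0.9 + 0.7 = 4.1 kcal/mol.
D (staggered): tBu–CHO gauche, tBu–OCH3 gauche, NH2–OCH3 gauche, NH2–F gauche; 1.4 + 1.0 + 0.7 + 0.5 = 3.6 kcal/mol.
E(C) − E(D) = 4.1 − 3.6 = +0.5 kcal/mol.

+0.5 kcal/mol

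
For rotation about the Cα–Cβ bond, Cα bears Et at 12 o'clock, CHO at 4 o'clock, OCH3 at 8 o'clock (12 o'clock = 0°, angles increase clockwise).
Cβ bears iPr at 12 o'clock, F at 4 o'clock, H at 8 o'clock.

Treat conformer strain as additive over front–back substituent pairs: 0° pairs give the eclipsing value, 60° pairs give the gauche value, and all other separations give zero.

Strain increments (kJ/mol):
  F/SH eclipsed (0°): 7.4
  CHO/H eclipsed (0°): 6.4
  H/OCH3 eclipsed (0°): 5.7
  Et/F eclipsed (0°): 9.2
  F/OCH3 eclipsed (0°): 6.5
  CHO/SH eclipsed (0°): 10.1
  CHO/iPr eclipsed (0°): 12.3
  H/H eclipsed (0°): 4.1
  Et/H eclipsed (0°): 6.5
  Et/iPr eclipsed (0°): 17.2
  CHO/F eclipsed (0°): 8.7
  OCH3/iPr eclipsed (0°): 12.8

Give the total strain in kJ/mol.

This conformer (eclipsed): Et–iPr eclipsed, CHO–F eclipsed, OCH3–H eclipsed; 17.2 + 8.7 + 5.7 = 31.6 kJ/mol.

31.6 kJ/mol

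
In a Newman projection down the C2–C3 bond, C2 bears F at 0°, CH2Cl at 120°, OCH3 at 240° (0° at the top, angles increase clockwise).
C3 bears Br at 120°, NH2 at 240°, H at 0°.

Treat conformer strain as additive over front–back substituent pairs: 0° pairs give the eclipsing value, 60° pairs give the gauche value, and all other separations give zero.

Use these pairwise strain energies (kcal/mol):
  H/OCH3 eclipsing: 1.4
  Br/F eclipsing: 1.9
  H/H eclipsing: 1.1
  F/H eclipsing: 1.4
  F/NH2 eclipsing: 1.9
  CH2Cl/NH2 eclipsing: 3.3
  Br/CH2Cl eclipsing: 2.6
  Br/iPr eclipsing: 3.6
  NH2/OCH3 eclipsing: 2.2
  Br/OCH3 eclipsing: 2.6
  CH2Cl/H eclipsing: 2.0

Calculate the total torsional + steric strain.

This conformer is eclipsed. F at 0° is eclipsed with H at 0° (1.4); CH2Cl at 120° is eclipsed with Br at 120° (2.6); OCH3 at 240° is eclipsed with NH2 at 240° (2.2). Total 6.2 kcal/mol.

6.2 kcal/mol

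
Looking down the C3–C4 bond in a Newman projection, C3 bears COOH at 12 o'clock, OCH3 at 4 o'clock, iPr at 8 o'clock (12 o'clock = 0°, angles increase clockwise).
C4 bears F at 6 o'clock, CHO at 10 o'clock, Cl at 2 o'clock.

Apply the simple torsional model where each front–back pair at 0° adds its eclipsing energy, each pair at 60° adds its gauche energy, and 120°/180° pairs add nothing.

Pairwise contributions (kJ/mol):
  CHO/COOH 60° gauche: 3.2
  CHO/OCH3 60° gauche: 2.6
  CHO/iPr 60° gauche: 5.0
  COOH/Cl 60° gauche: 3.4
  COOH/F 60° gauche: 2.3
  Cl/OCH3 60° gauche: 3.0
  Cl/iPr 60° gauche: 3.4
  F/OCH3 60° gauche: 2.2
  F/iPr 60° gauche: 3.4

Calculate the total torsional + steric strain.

This conformer (staggered): COOH–CHO gauche, COOH–Cl gauche, OCH3–F gauche, OCH3–Cl gauche, iPr–F gauche, iPr–CHO gauche; 3.2 + 3.4 + 2.2 + 3.0 + 3.4 + 5.0 = 20.2 kJ/mol.

20.2 kJ/mol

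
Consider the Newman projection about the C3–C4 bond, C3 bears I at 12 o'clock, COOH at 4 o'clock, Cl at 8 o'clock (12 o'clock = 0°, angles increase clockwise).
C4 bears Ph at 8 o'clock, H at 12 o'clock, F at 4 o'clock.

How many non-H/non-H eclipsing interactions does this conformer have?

Non-H eclipsing pairs: COOH(120°)/F(120°); Cl(240°)/Ph(240°) — 2 interactions.

2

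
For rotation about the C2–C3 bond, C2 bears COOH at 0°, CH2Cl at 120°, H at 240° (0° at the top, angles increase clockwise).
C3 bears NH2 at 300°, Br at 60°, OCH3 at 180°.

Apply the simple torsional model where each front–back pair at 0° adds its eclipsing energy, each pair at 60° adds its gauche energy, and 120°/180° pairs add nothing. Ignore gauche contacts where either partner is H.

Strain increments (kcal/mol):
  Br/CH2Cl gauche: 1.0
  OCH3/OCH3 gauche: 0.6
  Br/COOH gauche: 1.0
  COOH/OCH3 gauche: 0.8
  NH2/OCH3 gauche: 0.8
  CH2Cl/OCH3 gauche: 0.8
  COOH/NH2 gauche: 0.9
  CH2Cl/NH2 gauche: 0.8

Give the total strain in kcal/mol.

This conformer (staggered): COOH–NH2 gauche, COOH–Br gauche, CH2Cl–Br gauche, CH2Cl–OCH3 gauche; 0.9 + 1.0 + 1.0 + 0.8 = 3.7 kcal/mol.

3.7 kcal/mol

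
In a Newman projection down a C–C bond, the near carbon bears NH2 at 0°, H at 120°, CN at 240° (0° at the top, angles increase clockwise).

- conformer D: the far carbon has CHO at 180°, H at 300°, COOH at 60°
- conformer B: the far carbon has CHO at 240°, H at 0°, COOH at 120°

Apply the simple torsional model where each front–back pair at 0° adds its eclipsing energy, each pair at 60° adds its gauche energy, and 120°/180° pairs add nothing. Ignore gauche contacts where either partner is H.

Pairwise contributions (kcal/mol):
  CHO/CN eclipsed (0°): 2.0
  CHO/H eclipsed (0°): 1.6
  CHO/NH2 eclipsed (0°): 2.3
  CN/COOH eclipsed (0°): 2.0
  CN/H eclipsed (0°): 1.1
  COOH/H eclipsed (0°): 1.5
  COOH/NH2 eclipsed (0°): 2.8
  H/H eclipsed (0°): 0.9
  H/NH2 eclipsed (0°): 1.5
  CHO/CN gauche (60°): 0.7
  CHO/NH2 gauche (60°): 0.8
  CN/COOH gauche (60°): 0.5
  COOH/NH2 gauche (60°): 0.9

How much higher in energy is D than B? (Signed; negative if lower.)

D (staggered): NH2(0°)/COOH(60°) gauche 0.9; CN(240°)/CHO(180°) gauche 0.7 → 1.6 kcal/mol.
B (eclipsed): NH2(0°)/H(0°) eclipsed 1.5; H(120°)/COOH(120°) eclipsed 1.5; CN(240°)/CHO(240°) eclipsed 2.0 → 5.0 kcal/mol.
E(D) − E(B) = 1.6 − 5.0 = -3.4 kcal/mol.

-3.4 kcal/mol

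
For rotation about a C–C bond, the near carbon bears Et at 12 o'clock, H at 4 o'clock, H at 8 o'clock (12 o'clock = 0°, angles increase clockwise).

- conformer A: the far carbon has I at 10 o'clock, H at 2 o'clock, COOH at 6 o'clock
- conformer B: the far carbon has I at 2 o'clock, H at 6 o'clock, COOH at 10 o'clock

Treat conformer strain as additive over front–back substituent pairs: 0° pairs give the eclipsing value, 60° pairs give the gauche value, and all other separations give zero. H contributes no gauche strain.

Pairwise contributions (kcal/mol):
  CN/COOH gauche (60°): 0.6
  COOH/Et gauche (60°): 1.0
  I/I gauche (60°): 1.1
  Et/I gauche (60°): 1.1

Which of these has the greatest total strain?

B

A (staggered): Et(0°)/I(300°) gauche 1.1 → 1.1 kcal/mol.
B (staggered): Et(0°)/I(60°) gauche 1.1; Et(0°)/COOH(300°) gauche 1.0 → 2.1 kcal/mol.
B has the highest total (2.1 kcal/mol).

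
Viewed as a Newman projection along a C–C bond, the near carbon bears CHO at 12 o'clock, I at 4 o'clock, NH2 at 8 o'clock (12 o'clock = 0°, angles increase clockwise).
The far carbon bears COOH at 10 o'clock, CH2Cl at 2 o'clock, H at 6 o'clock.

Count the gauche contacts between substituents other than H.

Non-H gauche pairs: CHO(0°)/COOH(300°); CHO(0°)/CH2Cl(60°); I(120°)/CH2Cl(60°); NH2(240°)/COOH(300°) — 4 interactions.

4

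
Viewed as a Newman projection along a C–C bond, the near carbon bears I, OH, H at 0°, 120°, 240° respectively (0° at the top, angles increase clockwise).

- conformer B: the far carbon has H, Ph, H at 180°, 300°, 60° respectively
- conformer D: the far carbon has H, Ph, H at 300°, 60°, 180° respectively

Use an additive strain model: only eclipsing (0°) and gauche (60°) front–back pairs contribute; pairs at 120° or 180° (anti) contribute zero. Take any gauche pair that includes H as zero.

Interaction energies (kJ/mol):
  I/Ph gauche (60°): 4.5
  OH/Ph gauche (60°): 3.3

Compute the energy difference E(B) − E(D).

-3.3 kJ/mol

B (staggered): I–Ph gauche; 4.5 = 4.5 kJ/mol.
D (staggered): I–Ph gauche, OH–Ph gauche; 4.5 + 3.3 = 7.8 kJ/mol.
E(B) − E(D) = 4.5 − 7.8 = -3.3 kJ/mol.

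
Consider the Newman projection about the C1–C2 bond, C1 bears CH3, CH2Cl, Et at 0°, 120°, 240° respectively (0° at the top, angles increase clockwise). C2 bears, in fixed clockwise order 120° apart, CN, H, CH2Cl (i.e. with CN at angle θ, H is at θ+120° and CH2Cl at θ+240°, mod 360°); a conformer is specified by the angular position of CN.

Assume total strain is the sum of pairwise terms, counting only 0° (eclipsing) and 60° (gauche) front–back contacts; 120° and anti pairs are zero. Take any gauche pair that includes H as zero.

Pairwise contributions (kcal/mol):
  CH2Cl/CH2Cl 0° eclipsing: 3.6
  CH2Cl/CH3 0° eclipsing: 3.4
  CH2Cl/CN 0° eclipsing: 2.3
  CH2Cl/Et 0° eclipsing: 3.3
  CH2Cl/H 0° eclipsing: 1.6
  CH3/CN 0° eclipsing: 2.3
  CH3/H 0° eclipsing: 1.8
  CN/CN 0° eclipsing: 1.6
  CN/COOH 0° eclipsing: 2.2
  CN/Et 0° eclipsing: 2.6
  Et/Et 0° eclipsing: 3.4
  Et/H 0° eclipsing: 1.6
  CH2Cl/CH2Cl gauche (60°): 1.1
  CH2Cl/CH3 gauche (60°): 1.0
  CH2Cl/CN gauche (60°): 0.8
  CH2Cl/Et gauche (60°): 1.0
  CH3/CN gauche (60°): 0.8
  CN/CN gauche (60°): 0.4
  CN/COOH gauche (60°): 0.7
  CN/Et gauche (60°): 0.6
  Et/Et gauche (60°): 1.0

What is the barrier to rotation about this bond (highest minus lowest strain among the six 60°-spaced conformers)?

4.5 kcal/mol

CN at 0° (eclipsed): CH3–CN eclipsed, CH2Cl–H eclipsed, Et–CH2Cl eclipsed; 2.3 + 1.6 + 3.3 = 7.2 kcal/mol.
CN at 60° (staggered): CH3–CN gauche, CH3–CH2Cl gauche, CH2Cl–CN gauche, Et–CH2Cl gauche; 0.8 + 1.0 + 0.8 + 1.0 = 3.6 kcal/mol.
CN at 120° (eclipsed): CH3–CH2Cl eclipsed, CH2Cl–CN eclipsed, Et–H eclipsed; 3.4 + 2.3 + 1.6 = 7.3 kcal/mol.
CN at 180° (staggered): CH3–CH2Cl gauche, CH2Cl–CN gauche, CH2Cl–CH2Cl gauche, Et–CN gauche; 1.0 + 0.8 + 1.1 + 0.6 = 3.5 kcal/mol.
CN at 240° (eclipsed): CH3–H eclipsed, CH2Cl–CH2Cl eclipsed, Et–CN eclipsed; 1.8 + 3.6 + 2.6 = 8.0 kcal/mol.
CN at 300° (staggered): CH3–CN gauche, CH2Cl–CH2Cl gauche, Et–CN gauche, Et–CH2Cl gauche; 0.8 + 1.1 + 0.6 + 1.0 = 3.5 kcal/mol.
Max at 240° (8.0 kcal/mol), min at 180° (3.5 kcal/mol); barrier = 4.5 kcal/mol.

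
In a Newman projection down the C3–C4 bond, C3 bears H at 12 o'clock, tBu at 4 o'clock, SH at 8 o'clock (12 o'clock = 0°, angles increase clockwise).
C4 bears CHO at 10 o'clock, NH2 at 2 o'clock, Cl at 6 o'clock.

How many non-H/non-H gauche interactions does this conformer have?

Non-H gauche pairs: tBu(120°)/NH2(60°); tBu(120°)/Cl(180°); SH(240°)/CHO(300°); SH(240°)/Cl(180°) — 4 interactions.

4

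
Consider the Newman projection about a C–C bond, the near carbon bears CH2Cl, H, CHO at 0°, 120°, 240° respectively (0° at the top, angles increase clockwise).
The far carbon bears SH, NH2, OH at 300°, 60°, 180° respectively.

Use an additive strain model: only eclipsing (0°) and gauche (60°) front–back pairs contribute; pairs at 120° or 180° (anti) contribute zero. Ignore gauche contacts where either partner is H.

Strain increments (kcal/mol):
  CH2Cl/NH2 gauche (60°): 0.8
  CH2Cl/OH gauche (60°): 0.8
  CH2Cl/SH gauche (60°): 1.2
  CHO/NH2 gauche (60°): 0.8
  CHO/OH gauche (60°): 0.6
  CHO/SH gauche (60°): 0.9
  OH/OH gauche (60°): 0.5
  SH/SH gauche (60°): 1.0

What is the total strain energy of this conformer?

3.5 kcal/mol

This conformer (staggered): CH2Cl(0°)/SH(300°) gauche 1.2; CH2Cl(0°)/NH2(60°) gauche 0.8; CHO(240°)/SH(300°) gauche 0.9; CHO(240°)/OH(180°) gauche 0.6 → 3.5 kcal/mol.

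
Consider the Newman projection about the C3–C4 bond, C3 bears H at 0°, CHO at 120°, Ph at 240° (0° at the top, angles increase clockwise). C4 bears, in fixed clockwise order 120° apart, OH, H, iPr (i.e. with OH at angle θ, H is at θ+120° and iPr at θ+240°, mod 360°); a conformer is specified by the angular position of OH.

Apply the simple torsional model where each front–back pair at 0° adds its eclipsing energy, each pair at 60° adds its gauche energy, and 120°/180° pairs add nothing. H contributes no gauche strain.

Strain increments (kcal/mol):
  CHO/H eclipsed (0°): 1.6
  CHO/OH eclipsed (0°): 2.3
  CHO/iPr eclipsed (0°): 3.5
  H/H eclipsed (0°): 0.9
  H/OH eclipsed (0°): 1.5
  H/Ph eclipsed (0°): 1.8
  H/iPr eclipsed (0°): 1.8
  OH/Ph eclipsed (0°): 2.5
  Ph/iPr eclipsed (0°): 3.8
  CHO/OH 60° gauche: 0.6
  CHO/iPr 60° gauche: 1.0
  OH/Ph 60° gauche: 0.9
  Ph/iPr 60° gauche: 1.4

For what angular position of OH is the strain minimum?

60°

OH at 0° (eclipsed): H(0°)/OH(0°) eclipsed 1.5; CHO(120°)/H(120°) eclipsed 1.6; Ph(240°)/iPr(240°) eclipsed 3.8 → 6.9 kcal/mol.
OH at 60° (staggered): CHO(120°)/OH(60°) gauche 0.6; Ph(240°)/iPr(300°) gauche 1.4 → 2.0 kcal/mol.
OH at 120° (eclipsed): H(0°)/iPr(0°) eclipsed 1.8; CHO(120°)/OH(120°) eclipsed 2.3; Ph(240°)/H(240°) eclipsed 1.8 → 5.9 kcal/mol.
OH at 180° (staggered): CHO(120°)/OH(180°) gauche 0.6; CHO(120°)/iPr(60°) gauche 1.0; Ph(240°)/OH(180°) gauche 0.9 → 2.5 kcal/mol.
OH at 240° (eclipsed): H(0°)/H(0°) eclipsed 0.9; CHO(120°)/iPr(120°) eclipsed 3.5; Ph(240°)/OH(240°) eclipsed 2.5 → 6.9 kcal/mol.
OH at 300° (staggered): CHO(120°)/iPr(180°) gauche 1.0; Ph(240°)/OH(300°) gauche 0.9; Ph(240°)/iPr(180°) gauche 1.4 → 3.3 kcal/mol.
The minimum (2.0 kcal/mol) occurs with OH at 60°.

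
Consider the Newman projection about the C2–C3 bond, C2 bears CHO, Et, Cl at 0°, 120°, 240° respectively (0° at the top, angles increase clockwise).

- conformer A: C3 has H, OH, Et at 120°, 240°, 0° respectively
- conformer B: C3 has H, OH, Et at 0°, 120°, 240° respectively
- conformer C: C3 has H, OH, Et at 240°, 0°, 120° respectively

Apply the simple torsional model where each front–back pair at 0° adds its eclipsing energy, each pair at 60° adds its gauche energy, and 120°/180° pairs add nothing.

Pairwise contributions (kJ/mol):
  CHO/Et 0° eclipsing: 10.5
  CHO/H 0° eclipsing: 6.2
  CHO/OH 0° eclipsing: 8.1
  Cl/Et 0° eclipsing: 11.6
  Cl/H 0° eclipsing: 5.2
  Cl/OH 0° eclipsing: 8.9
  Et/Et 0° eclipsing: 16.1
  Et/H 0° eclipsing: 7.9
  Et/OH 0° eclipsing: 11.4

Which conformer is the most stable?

A

A is eclipsed. CHO at 0° is eclipsed with Et at 0° (10.5); Et at 120° is eclipsed with H at 120° (7.9); Cl at 240° is eclipsed with OH at 240° (8.9). Total 27.3 kJ/mol.
B is eclipsed. CHO at 0° is eclipsed with H at 0° (6.2); Et at 120° is eclipsed with OH at 120° (11.4); Cl at 240° is eclipsed with Et at 240° (11.6). Total 29.2 kJ/mol.
C is eclipsed. CHO at 0° is eclipsed with OH at 0° (8.1); Et at 120° is eclipsed with Et at 120° (16.1); Cl at 240° is eclipsed with H at 240° (5.2). Total 29.4 kJ/mol.
A has the lowest total (27.3 kJ/mol).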